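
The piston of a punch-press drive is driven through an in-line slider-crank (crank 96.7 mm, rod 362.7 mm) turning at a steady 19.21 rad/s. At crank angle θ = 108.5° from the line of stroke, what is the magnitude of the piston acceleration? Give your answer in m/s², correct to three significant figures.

ω = 19.21 rad/s
x(θ) = r cosθ + √(L² − r² sin²θ); with ω constant, a = ω²·d²x/dθ².
d²x/dθ² = −r cosθ − r²(cos2θ)/√u − r⁴ sin²2θ/(4u^{3/2}),  u = L² − r² sin²θ = 0.123142 m².
Substituting r = 0.0967 m, L = 0.3627 m, θ = 108.5°: d²x/dθ² = +0.051781 m.
a = ω²·d²x/dθ² = (19.21)²·(+0.051781) = +19.109 m/s²;  |a| = 19.109 m/s².

19.1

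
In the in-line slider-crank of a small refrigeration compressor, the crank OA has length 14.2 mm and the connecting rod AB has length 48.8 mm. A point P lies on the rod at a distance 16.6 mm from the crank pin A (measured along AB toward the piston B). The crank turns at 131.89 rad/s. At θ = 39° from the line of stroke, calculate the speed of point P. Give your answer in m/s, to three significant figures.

1.59

ω = 131.9 rad/s.  Crank-pin speed |V_A| = rω = 1.8728 m/s, perpendicular to OA.
Rod angle: sinφ = −(r/L) sinθ ⇒ φ = -10.552°; ω_rod = −rω cosθ/√(L²−r²sin²θ) = -30.338 rad/s.
V_P = V_A + ω_rod × AP, with AP = 0.0166 m along the rod.
Components: V_Px = −rω sinθ − a·ω_rod·sinφ = -1.2708 m/s;  V_Py = rω cosθ + a·ω_rod·cosφ = +0.96037 m/s.
|V_P| = √(V_Px² + V_Py²) = 1.5929 m/s.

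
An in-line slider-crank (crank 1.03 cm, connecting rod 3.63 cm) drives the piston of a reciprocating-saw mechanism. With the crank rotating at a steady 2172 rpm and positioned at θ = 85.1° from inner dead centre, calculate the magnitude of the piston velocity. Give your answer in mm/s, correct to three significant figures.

2390

ω = 2π·2172/60 = 227.5 rad/s
For an in-line slider-crank, x = r cosθ + √(L² − r² sin²θ), so v = −rω sinθ·[1 + r cosθ/√(L² − r² sin²θ)].
With r = 0.0103 m, L = 0.0363 m, θ = 85.1°: √(L² − r² sin²θ) = 0.034819 m.
v = −0.0103·227.5·0.99635·[1 + 0.0103·0.08542/0.034819] = -2.3932 m/s.
|v| = 2.3932 m/s = 2393.2 mm/s.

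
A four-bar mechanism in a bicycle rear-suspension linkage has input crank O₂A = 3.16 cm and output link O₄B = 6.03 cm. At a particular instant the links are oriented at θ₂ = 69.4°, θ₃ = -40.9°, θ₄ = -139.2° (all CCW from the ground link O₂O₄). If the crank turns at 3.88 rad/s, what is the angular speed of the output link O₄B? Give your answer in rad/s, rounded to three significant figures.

1.93

ω₂ = 3.88 rad/s
Differentiating the loop-closure r₂e^{iθ₂}+r₃e^{iθ₃}=r₁+r₄e^{iθ₄} gives r₂ω₂e^{iθ₂}+r₃ω₃e^{iθ₃}=r₄ω₄e^{iθ₄}.
Eliminating the other unknown: ω₄ = r₂ω₂ sin(θ₂−θ₃) / [r₄ sin(θ₄−θ₃)].
Numerator sine = +0.93789; denominator sine = -0.98953.
Result = 0.0316·3.88·(+0.93789) / (0.0603·(-0.98953)) = -1.9272 rad/s; magnitude 1.9272 rad/s.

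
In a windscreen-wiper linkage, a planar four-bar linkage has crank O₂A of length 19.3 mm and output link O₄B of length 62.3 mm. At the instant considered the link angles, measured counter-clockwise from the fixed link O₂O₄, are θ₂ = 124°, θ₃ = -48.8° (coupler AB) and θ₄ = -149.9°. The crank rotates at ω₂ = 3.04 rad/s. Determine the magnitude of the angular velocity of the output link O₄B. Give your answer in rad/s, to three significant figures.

0.120

ω₂ = 3.04 rad/s
Differentiating the loop-closure r₂e^{iθ₂}+r₃e^{iθ₃}=r₁+r₄e^{iθ₄} gives r₂ω₂e^{iθ₂}+r₃ω₃e^{iθ₃}=r₄ω₄e^{iθ₄}.
Eliminating the other unknown: ω₄ = r₂ω₂ sin(θ₂−θ₃) / [r₄ sin(θ₄−θ₃)].
Numerator sine = +0.12533; denominator sine = -0.98129.
Result = 0.0193·3.04·(+0.12533) / (0.0623·(-0.98129)) = -0.12028 rad/s; magnitude 0.12028 rad/s.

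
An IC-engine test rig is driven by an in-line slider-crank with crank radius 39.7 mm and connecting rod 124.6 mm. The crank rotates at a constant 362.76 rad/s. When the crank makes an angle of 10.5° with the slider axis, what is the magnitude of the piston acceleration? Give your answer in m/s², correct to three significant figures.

6700

ω = 362.8 rad/s
x(θ) = r cosθ + √(L² − r² sin²θ); with ω constant, a = ω²·d²x/dθ².
d²x/dθ² = −r cosθ − r²(cos2θ)/√u − r⁴ sin²2θ/(4u^{3/2}),  u = L² − r² sin²θ = 0.0154728 m².
Substituting r = 0.0397 m, L = 0.1246 m, θ = 10.5°: d²x/dθ² = -0.050906 m.
a = ω²·d²x/dθ² = (362.8)²·(-0.050906) = -6698.9 m/s²;  |a| = 6698.9 m/s².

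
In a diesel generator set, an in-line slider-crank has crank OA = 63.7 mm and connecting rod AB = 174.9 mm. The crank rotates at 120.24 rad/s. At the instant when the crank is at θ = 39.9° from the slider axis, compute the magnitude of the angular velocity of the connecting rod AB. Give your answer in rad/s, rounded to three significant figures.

34.6

ω = 120.2 rad/s
The rod makes angle φ with the slider axis where L sinφ = r sinθ; differentiating, L cosφ·φ̇ = r ω cosθ.
L cosφ = √(L² − r² sin²θ) = 0.17006 m.
|ω_rod| = r ω |cosθ| / √(L² − r² sin²θ) = 0.0637·120.2·0.76717/0.17006 = 34.552 rad/s.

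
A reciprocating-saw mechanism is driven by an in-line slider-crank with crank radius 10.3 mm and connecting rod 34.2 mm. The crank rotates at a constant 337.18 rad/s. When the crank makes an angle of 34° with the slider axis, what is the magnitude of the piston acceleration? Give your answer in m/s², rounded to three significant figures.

1110

ω = 337.2 rad/s
x(θ) = r cosθ + √(L² − r² sin²θ); with ω constant, a = ω²·d²x/dθ².
d²x/dθ² = −r cosθ − r²(cos2θ)/√u − r⁴ sin²2θ/(4u^{3/2}),  u = L² − r² sin²θ = 0.00113647 m².
Substituting r = 0.0103 m, L = 0.0342 m, θ = 34°: d²x/dθ² = -0.0097811 m.
a = ω²·d²x/dθ² = (337.2)²·(-0.0097811) = -1112 m/s²;  |a| = 1112 m/s².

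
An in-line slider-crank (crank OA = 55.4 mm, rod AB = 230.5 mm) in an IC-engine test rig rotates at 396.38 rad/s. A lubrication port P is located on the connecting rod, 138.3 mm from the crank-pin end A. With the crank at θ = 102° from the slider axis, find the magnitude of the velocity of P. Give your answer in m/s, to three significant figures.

20.9

ω = 396.4 rad/s.  Crank-pin speed |V_A| = rω = 21.959 m/s, perpendicular to OA.
Rod angle: sinφ = −(r/L) sinθ ⇒ φ = -13.597°; ω_rod = −rω cosθ/√(L²−r²sin²θ) = +20.379 rad/s.
V_P = V_A + ω_rod × AP, with AP = 0.1383 m along the rod.
Components: V_Px = −rω sinθ − a·ω_rod·sinφ = -20.817 m/s;  V_Py = rω cosθ + a·ω_rod·cosφ = -1.8263 m/s.
|V_P| = √(V_Px² + V_Py²) = 20.897 m/s.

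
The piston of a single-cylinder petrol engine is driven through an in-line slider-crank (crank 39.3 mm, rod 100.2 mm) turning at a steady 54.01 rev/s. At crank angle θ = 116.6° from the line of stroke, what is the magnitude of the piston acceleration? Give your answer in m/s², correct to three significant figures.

ω = 2π·54 = 339.4 rad/s
x(θ) = r cosθ + √(L² − r² sin²θ); with ω constant, a = ω²·d²x/dθ².
d²x/dθ² = −r cosθ − r²(cos2θ)/√u − r⁴ sin²2θ/(4u^{3/2}),  u = L² − r² sin²θ = 0.0088052 m².
Substituting r = 0.0393 m, L = 0.1002 m, θ = 116.6°: d²x/dθ² = +0.026994 m.
a = ω²·d²x/dθ² = (339.4)²·(+0.026994) = +3108.6 m/s²;  |a| = 3108.6 m/s².

3110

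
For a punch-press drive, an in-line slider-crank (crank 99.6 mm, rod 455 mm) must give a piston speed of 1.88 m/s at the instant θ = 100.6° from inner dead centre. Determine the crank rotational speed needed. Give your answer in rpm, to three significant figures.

For an in-line slider-crank, |v_piston| = rω|sinθ|·[1 + r cosθ/√(L² − r² sin²θ)].
With r = 0.0996 m, L = 0.455 m, θ = 100.6°: the bracketed kinematic factor |dx/dθ| = 0.093864 m.
ω = v/|dx/dθ| = 1.88/0.093864 = 20.029 rad/s.
N = 60ω/(2π) = 191.26 rpm.

191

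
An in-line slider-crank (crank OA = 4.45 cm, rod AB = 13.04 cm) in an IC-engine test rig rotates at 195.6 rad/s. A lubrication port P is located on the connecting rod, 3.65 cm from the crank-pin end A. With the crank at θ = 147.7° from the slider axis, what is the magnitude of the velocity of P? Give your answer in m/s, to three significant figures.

ω = 195.6 rad/s.  Crank-pin speed |V_A| = rω = 8.7042 m/s, perpendicular to OA.
Rod angle: sinφ = −(r/L) sinθ ⇒ φ = -10.507°; ω_rod = −rω cosθ/√(L²−r²sin²θ) = +57.383 rad/s.
V_P = V_A + ω_rod × AP, with AP = 0.0365 m along the rod.
Components: V_Px = −rω sinθ − a·ω_rod·sinφ = -4.2692 m/s;  V_Py = rω cosθ + a·ω_rod·cosφ = -5.298 m/s.
|V_P| = √(V_Px² + V_Py²) = 6.804 m/s.

6.80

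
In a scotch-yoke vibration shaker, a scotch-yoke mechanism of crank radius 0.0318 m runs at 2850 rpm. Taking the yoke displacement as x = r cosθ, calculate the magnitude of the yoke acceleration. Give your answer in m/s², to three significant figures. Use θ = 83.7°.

311

ω = 298.5 rad/s (from 2850 rpm).
x = r cosθ ⇒ ẍ = −rω² cosθ (ω constant).
|a| = rω²|cosθ| = 0.0318·(298.5)²·|cos 83.7°| = 310.83 m/s².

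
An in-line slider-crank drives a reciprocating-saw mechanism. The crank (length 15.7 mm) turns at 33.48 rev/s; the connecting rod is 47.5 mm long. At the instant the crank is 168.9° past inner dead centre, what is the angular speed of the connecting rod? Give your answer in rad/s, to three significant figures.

68.4

ω = 210.4 rad/s (converted from 33.48 rev/s).
The rod makes angle φ with the slider axis where L sinφ = r sinθ; differentiating, L cosφ·φ̇ = r ω cosθ.
L cosφ = √(L² − r² sin²θ) = 0.047404 m.
|ω_rod| = r ω |cosθ| / √(L² − r² sin²θ) = 0.0157·210.4·0.98129/0.047404 = 68.368 rad/s.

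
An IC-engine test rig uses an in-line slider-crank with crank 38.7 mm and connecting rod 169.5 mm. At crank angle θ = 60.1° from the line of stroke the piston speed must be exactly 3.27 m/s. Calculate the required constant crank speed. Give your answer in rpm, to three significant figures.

For an in-line slider-crank, |v_piston| = rω|sinθ|·[1 + r cosθ/√(L² − r² sin²θ)].
With r = 0.0387 m, L = 0.1695 m, θ = 60.1°: the bracketed kinematic factor |dx/dθ| = 0.037444 m.
ω = v/|dx/dθ| = 3.27/0.037444 = 87.33 rad/s.
N = 60ω/(2π) = 833.94 rpm.

834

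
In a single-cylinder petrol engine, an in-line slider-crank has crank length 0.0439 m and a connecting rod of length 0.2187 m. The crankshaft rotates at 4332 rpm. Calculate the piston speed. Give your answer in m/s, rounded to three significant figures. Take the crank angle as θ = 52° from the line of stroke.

17.7

ω = 2π·4332/60 = 453.6 rad/s
For an in-line slider-crank, x = r cosθ + √(L² − r² sin²θ), so v = −rω sinθ·[1 + r cosθ/√(L² − r² sin²θ)].
With r = 0.0439 m, L = 0.2187 m, θ = 52°: √(L² − r² sin²θ) = 0.21595 m.
v = −0.0439·453.6·0.78801·[1 + 0.0439·0.61566/0.21595] = -17.657 m/s.
|v| = 17.657 m/s.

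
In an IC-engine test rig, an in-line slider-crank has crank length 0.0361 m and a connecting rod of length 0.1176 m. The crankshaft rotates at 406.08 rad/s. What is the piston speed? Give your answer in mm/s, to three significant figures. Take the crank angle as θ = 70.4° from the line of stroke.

15300

ω = 406.1 rad/s
For an in-line slider-crank, x = r cosθ + √(L² − r² sin²θ), so v = −rω sinθ·[1 + r cosθ/√(L² − r² sin²θ)].
With r = 0.0361 m, L = 0.1176 m, θ = 70.4°: √(L² − r² sin²θ) = 0.11258 m.
v = −0.0361·406.1·0.94206·[1 + 0.0361·0.33545/0.11258] = -15.296 m/s.
|v| = 15.296 m/s = 15296 mm/s.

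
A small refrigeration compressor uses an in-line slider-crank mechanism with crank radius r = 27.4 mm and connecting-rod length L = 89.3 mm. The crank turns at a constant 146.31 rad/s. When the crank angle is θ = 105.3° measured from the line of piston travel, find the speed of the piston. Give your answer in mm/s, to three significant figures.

ω = 146.3 rad/s
For an in-line slider-crank, x = r cosθ + √(L² − r² sin²θ), so v = −rω sinθ·[1 + r cosθ/√(L² − r² sin²θ)].
With r = 0.0274 m, L = 0.0893 m, θ = 105.3°: √(L² − r² sin²θ) = 0.085299 m.
v = −0.0274·146.3·0.96456·[1 + 0.0274·-0.26387/0.085299] = -3.5391 m/s.
|v| = 3.5391 m/s = 3539.1 mm/s.

3540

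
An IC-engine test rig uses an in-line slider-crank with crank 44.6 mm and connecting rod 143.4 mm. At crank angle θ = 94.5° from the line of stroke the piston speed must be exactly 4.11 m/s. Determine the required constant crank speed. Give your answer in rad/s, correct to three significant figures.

94.9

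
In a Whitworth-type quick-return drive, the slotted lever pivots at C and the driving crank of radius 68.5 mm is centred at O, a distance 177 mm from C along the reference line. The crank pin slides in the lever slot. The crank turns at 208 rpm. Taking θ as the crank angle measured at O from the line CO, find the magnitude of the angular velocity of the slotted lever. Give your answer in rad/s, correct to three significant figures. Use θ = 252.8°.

ω = 21.78 rad/s (from 208 rpm).
Crank pin A relative to C: A = (d + r cosθ, r sinθ); lever angle φ = atan2(r sinθ, d + r cosθ).
Differentiating tanφ: φ̇ = rω(d cosθ + r)/(d² + r² + 2dr cosθ).
d² + r² + 2dr cosθ = |CA|² = 0.0288506 m²;  d cosθ + r = +0.01616 m.
|ω_lever| = |0.0685·21.78·+0.01616| / 0.0288506 = 0.83572 rad/s.

0.836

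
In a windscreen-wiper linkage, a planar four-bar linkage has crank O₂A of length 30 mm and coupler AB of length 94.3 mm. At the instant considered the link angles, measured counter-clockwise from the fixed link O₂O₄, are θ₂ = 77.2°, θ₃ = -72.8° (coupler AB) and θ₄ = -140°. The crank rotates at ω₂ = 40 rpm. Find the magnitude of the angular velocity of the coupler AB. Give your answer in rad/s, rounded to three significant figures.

ω₂ = 4.189 rad/s (from 40 rpm).
Differentiating the loop-closure r₂e^{iθ₂}+r₃e^{iθ₃}=r₁+r₄e^{iθ₄} gives r₂ω₂e^{iθ₂}+r₃ω₃e^{iθ₃}=r₄ω₄e^{iθ₄}.
Eliminating the other unknown: ω₃ = r₂ω₂ sin(θ₄−θ₂) / [r₃ sin(θ₃−θ₄)].
Numerator sine = +0.60460; denominator sine = +0.92186.
Result = 0.03·4.189·(+0.60460) / (0.0943·(+0.92186)) = +0.87398 rad/s; magnitude 0.87398 rad/s.

0.874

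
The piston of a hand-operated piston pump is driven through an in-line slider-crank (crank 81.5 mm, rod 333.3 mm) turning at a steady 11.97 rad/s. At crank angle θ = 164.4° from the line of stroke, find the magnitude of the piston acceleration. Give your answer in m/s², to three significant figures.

8.79

ω = 11.97 rad/s
x(θ) = r cosθ + √(L² − r² sin²θ); with ω constant, a = ω²·d²x/dθ².
d²x/dθ² = −r cosθ − r²(cos2θ)/√u − r⁴ sin²2θ/(4u^{3/2}),  u = L² − r² sin²θ = 0.110609 m².
Substituting r = 0.0815 m, L = 0.3333 m, θ = 164.4°: d²x/dθ² = +0.061334 m.
a = ω²·d²x/dθ² = (11.97)²·(+0.061334) = +8.788 m/s²;  |a| = 8.788 m/s².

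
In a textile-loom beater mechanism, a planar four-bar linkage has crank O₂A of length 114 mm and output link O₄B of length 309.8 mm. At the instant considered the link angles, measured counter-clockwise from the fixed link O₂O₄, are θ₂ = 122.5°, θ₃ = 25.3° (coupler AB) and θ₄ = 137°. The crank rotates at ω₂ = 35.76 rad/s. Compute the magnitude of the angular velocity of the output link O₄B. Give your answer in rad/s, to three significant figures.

14.1

ω₂ = 35.76 rad/s
Differentiating the loop-closure r₂e^{iθ₂}+r₃e^{iθ₃}=r₁+r₄e^{iθ₄} gives r₂ω₂e^{iθ₂}+r₃ω₃e^{iθ₃}=r₄ω₄e^{iθ₄}.
Eliminating the other unknown: ω₄ = r₂ω₂ sin(θ₂−θ₃) / [r₄ sin(θ₄−θ₃)].
Numerator sine = +0.99211; denominator sine = +0.92913.
Result = 0.114·35.76·(+0.99211) / (0.3098·(+0.92913)) = +14.051 rad/s; magnitude 14.051 rad/s.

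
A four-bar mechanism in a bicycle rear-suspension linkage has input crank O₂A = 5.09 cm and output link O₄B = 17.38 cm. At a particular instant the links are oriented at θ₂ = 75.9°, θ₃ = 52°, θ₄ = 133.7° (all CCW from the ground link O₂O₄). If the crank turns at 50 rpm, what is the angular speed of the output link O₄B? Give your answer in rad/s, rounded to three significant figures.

0.628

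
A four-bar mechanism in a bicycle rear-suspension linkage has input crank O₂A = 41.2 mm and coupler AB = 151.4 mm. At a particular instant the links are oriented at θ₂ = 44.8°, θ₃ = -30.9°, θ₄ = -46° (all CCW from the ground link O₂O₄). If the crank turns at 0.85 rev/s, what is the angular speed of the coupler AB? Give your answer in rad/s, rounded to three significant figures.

ω₂ = 5.341 rad/s (from 0.85 rev/s).
Differentiating the loop-closure r₂e^{iθ₂}+r₃e^{iθ₃}=r₁+r₄e^{iθ₄} gives r₂ω₂e^{iθ₂}+r₃ω₃e^{iθ₃}=r₄ω₄e^{iθ₄}.
Eliminating the other unknown: ω₃ = r₂ω₂ sin(θ₄−θ₂) / [r₃ sin(θ₃−θ₄)].
Numerator sine = -0.99990; denominator sine = +0.26050.
Result = 0.0412·5.341·(-0.99990) / (0.1514·(+0.26050)) = -5.5784 rad/s; magnitude 5.5784 rad/s.

5.58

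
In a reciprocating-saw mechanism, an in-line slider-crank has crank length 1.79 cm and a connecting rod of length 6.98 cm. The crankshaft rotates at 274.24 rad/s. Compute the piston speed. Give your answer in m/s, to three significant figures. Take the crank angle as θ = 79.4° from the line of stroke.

5.06

ω = 274.2 rad/s
For an in-line slider-crank, x = r cosθ + √(L² − r² sin²θ), so v = −rω sinθ·[1 + r cosθ/√(L² − r² sin²θ)].
With r = 0.0179 m, L = 0.0698 m, θ = 79.4°: √(L² − r² sin²θ) = 0.067546 m.
v = −0.0179·274.2·0.98294·[1 + 0.0179·0.18395/0.067546] = -5.0603 m/s.
|v| = 5.0603 m/s.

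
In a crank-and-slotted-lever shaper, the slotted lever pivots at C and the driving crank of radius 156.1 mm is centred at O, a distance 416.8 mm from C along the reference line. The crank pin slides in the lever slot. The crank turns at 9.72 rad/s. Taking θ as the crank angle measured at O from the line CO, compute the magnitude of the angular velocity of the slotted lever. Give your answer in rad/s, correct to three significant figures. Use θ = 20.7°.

ω = 9.72 rad/s
Crank pin A relative to C: A = (d + r cosθ, r sinθ); lever angle φ = atan2(r sinθ, d + r cosθ).
Differentiating tanφ: φ̇ = rω(d cosθ + r)/(d² + r² + 2dr cosθ).
d² + r² + 2dr cosθ = |CA|² = 0.319814 m²;  d cosθ + r = +0.54599 m.
|ω_lever| = |0.1561·9.72·+0.54599| / 0.319814 = 2.5904 rad/s.

2.59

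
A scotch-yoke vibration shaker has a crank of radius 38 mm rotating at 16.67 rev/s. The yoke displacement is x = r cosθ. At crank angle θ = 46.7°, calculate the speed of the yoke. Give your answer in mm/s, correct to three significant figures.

2900

ω = 104.7 rad/s (from 16.67 rev/s).
x = r cosθ ⇒ ẋ = −rω sinθ.
|v| = rω|sinθ| = 0.038·104.7·|sin 46.7°| = 2.8966 m/s = 2896.6 mm/s.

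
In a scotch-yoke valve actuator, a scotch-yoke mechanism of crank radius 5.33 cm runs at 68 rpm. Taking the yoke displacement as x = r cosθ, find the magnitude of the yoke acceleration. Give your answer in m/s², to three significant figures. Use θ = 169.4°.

ω = 7.121 rad/s (from 68 rpm).
x = r cosθ ⇒ ẍ = −rω² cosθ (ω constant).
|a| = rω²|cosθ| = 0.0533·(7.121)²·|cos 169.4°| = 2.6566 m/s².

2.66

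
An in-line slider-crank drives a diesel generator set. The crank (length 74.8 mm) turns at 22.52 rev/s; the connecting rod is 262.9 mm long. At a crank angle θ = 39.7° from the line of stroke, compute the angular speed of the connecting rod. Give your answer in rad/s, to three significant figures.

ω = 141.5 rad/s (converted from 22.52 rev/s).
The rod makes angle φ with the slider axis where L sinφ = r sinθ; differentiating, L cosφ·φ̇ = r ω cosθ.
L cosφ = √(L² − r² sin²θ) = 0.25852 m.
|ω_rod| = r ω |cosθ| / √(L² − r² sin²θ) = 0.0748·141.5·0.76940/0.25852 = 31.5 rad/s.

31.5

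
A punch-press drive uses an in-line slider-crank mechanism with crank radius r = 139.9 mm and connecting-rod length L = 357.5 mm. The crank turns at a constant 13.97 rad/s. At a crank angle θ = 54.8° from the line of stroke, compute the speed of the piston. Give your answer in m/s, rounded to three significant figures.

1.98

ω = 13.97 rad/s
For an in-line slider-crank, x = r cosθ + √(L² − r² sin²θ), so v = −rω sinθ·[1 + r cosθ/√(L² − r² sin²θ)].
With r = 0.1399 m, L = 0.3575 m, θ = 54.8°: √(L² − r² sin²θ) = 0.33873 m.
v = −0.1399·13.97·0.81714·[1 + 0.1399·0.57643/0.33873] = -1.9772 m/s.
|v| = 1.9772 m/s.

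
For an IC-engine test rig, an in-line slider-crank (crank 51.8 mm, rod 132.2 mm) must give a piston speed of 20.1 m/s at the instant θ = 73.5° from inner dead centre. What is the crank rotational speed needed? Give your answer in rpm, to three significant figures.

3450

For an in-line slider-crank, |v_piston| = rω|sinθ|·[1 + r cosθ/√(L² − r² sin²θ)].
With r = 0.0518 m, L = 0.1322 m, θ = 73.5°: the bracketed kinematic factor |dx/dθ| = 0.055631 m.
ω = v/|dx/dθ| = 20.1/0.055631 = 361.31 rad/s.
N = 60ω/(2π) = 3450.3 rpm.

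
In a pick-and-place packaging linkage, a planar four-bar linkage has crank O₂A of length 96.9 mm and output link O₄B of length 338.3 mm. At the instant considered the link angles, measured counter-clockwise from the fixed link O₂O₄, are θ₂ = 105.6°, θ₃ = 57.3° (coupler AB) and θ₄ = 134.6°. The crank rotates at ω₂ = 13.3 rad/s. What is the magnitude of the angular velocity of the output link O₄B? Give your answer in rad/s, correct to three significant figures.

2.92

ω₂ = 13.3 rad/s
Differentiating the loop-closure r₂e^{iθ₂}+r₃e^{iθ₃}=r₁+r₄e^{iθ₄} gives r₂ω₂e^{iθ₂}+r₃ω₃e^{iθ₃}=r₄ω₄e^{iθ₄}.
Eliminating the other unknown: ω₄ = r₂ω₂ sin(θ₂−θ₃) / [r₄ sin(θ₄−θ₃)].
Numerator sine = +0.74664; denominator sine = +0.97553.
Result = 0.0969·13.3·(+0.74664) / (0.3383·(+0.97553)) = +2.9157 rad/s; magnitude 2.9157 rad/s.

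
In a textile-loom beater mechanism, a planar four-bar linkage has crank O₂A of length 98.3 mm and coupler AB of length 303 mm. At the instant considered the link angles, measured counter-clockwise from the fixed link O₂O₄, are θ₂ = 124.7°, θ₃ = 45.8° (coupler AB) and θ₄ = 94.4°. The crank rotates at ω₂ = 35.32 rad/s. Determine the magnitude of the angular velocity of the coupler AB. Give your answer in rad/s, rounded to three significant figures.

7.71

ω₂ = 35.32 rad/s
Differentiating the loop-closure r₂e^{iθ₂}+r₃e^{iθ₃}=r₁+r₄e^{iθ₄} gives r₂ω₂e^{iθ₂}+r₃ω₃e^{iθ₃}=r₄ω₄e^{iθ₄}.
Eliminating the other unknown: ω₃ = r₂ω₂ sin(θ₄−θ₂) / [r₃ sin(θ₃−θ₄)].
Numerator sine = -0.50453; denominator sine = -0.75011.
Result = 0.0983·35.32·(-0.50453) / (0.303·(-0.75011)) = +7.7071 rad/s; magnitude 7.7071 rad/s.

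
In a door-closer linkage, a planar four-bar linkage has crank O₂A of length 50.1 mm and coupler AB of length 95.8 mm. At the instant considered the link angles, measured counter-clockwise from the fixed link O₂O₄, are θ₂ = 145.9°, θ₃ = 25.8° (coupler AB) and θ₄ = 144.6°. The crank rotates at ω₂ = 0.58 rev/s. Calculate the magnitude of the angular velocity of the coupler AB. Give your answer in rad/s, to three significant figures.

ω₂ = 3.644 rad/s (from 0.58 rev/s).
Differentiating the loop-closure r₂e^{iθ₂}+r₃e^{iθ₃}=r₁+r₄e^{iθ₄} gives r₂ω₂e^{iθ₂}+r₃ω₃e^{iθ₃}=r₄ω₄e^{iθ₄}.
Eliminating the other unknown: ω₃ = r₂ω₂ sin(θ₄−θ₂) / [r₃ sin(θ₃−θ₄)].
Numerator sine = -0.02269; denominator sine = -0.87631.
Result = 0.0501·3.644·(-0.02269) / (0.0958·(-0.87631)) = +0.049341 rad/s; magnitude 0.049341 rad/s.

0.0493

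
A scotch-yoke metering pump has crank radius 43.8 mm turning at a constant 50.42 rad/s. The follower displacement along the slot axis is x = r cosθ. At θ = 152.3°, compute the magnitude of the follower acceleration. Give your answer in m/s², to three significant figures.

ω = 50.42 rad/s
x = r cosθ ⇒ ẍ = −rω² cosθ (ω constant).
|a| = rω²|cosθ| = 0.0438·(50.42)²·|cos 152.3°| = 98.586 m/s².

98.6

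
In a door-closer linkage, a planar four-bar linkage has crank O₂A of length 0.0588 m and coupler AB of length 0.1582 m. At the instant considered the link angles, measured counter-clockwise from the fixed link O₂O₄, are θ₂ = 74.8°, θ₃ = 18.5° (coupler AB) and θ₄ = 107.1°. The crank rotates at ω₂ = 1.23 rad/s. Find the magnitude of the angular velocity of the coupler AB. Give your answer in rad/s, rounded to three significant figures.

0.244

ω₂ = 1.23 rad/s
Differentiating the loop-closure r₂e^{iθ₂}+r₃e^{iθ₃}=r₁+r₄e^{iθ₄} gives r₂ω₂e^{iθ₂}+r₃ω₃e^{iθ₃}=r₄ω₄e^{iθ₄}.
Eliminating the other unknown: ω₃ = r₂ω₂ sin(θ₄−θ₂) / [r₃ sin(θ₃−θ₄)].
Numerator sine = +0.53435; denominator sine = -0.99970.
Result = 0.0588·1.23·(+0.53435) / (0.1582·(-0.99970)) = -0.24436 rad/s; magnitude 0.24436 rad/s.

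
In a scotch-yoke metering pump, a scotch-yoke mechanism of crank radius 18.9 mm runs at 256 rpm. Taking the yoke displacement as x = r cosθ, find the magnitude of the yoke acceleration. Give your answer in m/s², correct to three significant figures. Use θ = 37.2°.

10.8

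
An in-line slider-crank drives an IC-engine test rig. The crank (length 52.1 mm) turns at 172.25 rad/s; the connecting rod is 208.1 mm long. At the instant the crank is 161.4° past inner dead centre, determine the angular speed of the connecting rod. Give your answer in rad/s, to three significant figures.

41.0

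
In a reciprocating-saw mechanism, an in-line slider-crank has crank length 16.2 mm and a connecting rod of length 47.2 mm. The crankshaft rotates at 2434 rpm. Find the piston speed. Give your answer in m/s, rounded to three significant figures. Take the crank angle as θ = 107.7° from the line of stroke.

3.50

ω = 2π·2434/60 = 254.9 rad/s
For an in-line slider-crank, x = r cosθ + √(L² − r² sin²θ), so v = −rω sinθ·[1 + r cosθ/√(L² − r² sin²θ)].
With r = 0.0162 m, L = 0.0472 m, θ = 107.7°: √(L² − r² sin²θ) = 0.044606 m.
v = −0.0162·254.9·0.95266·[1 + 0.0162·-0.30403/0.044606] = -3.4994 m/s.
|v| = 3.4994 m/s.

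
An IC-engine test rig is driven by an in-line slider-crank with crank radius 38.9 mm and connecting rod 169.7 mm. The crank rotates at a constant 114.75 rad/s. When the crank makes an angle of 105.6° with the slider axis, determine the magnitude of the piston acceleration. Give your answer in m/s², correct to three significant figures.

240

ω = 114.8 rad/s
x(θ) = r cosθ + √(L² − r² sin²θ); with ω constant, a = ω²·d²x/dθ².
d²x/dθ² = −r cosθ − r²(cos2θ)/√u − r⁴ sin²2θ/(4u^{3/2}),  u = L² − r² sin²θ = 0.0273943 m².
Substituting r = 0.0389 m, L = 0.1697 m, θ = 105.6°: d²x/dθ² = +0.018247 m.
a = ω²·d²x/dθ² = (114.8)²·(+0.018247) = +240.27 m/s²;  |a| = 240.27 m/s².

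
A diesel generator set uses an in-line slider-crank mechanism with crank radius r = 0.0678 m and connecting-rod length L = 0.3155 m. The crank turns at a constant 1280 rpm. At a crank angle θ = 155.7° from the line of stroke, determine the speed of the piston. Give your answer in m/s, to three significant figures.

3.00

ω = 2π·1280/60 = 134 rad/s
For an in-line slider-crank, x = r cosθ + √(L² − r² sin²θ), so v = −rω sinθ·[1 + r cosθ/√(L² − r² sin²θ)].
With r = 0.0678 m, L = 0.3155 m, θ = 155.7°: √(L² − r² sin²θ) = 0.31426 m.
v = −0.0678·134·0.41151·[1 + 0.0678·-0.91140/0.31426] = -3.0045 m/s.
|v| = 3.0045 m/s.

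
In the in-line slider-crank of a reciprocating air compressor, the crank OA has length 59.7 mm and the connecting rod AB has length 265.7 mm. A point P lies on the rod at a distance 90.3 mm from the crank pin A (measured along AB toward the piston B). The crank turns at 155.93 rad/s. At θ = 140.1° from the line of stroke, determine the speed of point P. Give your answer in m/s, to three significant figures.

7.33

ω = 155.9 rad/s.  Crank-pin speed |V_A| = rω = 9.309 m/s, perpendicular to OA.
Rod angle: sinφ = −(r/L) sinθ ⇒ φ = -8.287°; ω_rod = −rω cosθ/√(L²−r²sin²θ) = +27.162 rad/s.
V_P = V_A + ω_rod × AP, with AP = 0.0903 m along the rod.
Components: V_Px = −rω sinθ − a·ω_rod·sinφ = -5.6178 m/s;  V_Py = rω cosθ + a·ω_rod·cosφ = -4.7144 m/s.
|V_P| = √(V_Px² + V_Py²) = 7.3338 m/s.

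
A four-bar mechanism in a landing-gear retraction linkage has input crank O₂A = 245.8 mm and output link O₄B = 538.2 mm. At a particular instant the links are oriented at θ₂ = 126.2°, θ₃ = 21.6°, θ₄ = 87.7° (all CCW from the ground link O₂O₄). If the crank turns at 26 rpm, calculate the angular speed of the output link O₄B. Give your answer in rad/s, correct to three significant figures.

1.32

ω₂ = 2.723 rad/s (from 26 rpm).
Differentiating the loop-closure r₂e^{iθ₂}+r₃e^{iθ₃}=r₁+r₄e^{iθ₄} gives r₂ω₂e^{iθ₂}+r₃ω₃e^{iθ₃}=r₄ω₄e^{iθ₄}.
Eliminating the other unknown: ω₄ = r₂ω₂ sin(θ₂−θ₃) / [r₄ sin(θ₄−θ₃)].
Numerator sine = +0.96771; denominator sine = +0.91425.
Result = 0.2458·2.723·(+0.96771) / (0.5382·(+0.91425)) = +1.3162 rad/s; magnitude 1.3162 rad/s.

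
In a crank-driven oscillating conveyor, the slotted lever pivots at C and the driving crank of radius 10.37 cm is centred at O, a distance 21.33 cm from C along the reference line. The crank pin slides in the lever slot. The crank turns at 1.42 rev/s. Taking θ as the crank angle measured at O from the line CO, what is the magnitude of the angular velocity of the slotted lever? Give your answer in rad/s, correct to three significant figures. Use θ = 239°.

0.170

ω = 8.922 rad/s (from 1.42 rev/s).
Crank pin A relative to C: A = (d + r cosθ, r sinθ); lever angle φ = atan2(r sinθ, d + r cosθ).
Differentiating tanφ: φ̇ = rω(d cosθ + r)/(d² + r² + 2dr cosθ).
d² + r² + 2dr cosθ = |CA|² = 0.0334661 m²;  d cosθ + r = -0.0061576 m.
|ω_lever| = |0.1037·8.922·-0.0061576| / 0.0334661 = 0.17024 rad/s.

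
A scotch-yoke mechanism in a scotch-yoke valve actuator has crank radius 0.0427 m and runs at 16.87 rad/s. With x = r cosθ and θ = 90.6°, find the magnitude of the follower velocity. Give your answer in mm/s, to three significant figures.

ω = 16.87 rad/s
x = r cosθ ⇒ ẋ = −rω sinθ.
|v| = rω|sinθ| = 0.0427·16.87·|sin 90.6°| = 0.72031 m/s = 720.31 mm/s.

720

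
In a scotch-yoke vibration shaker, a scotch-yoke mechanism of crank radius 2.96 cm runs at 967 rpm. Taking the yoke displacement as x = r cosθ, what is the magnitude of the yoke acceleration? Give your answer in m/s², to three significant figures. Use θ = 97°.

37.0

ω = 101.3 rad/s (from 967 rpm).
x = r cosθ ⇒ ẍ = −rω² cosθ (ω constant).
|a| = rω²|cosθ| = 0.0296·(101.3)²·|cos 97°| = 36.991 m/s².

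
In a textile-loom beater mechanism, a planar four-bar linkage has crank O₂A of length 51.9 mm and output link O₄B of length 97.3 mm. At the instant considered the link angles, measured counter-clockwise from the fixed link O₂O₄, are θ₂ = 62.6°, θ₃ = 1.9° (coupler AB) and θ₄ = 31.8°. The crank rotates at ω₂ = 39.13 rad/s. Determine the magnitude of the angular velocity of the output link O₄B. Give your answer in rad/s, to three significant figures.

36.5

ω₂ = 39.13 rad/s
Differentiating the loop-closure r₂e^{iθ₂}+r₃e^{iθ₃}=r₁+r₄e^{iθ₄} gives r₂ω₂e^{iθ₂}+r₃ω₃e^{iθ₃}=r₄ω₄e^{iθ₄}.
Eliminating the other unknown: ω₄ = r₂ω₂ sin(θ₂−θ₃) / [r₄ sin(θ₄−θ₃)].
Numerator sine = +0.87207; denominator sine = +0.49849.
Result = 0.0519·39.13·(+0.87207) / (0.0973·(+0.49849)) = +36.514 rad/s; magnitude 36.514 rad/s.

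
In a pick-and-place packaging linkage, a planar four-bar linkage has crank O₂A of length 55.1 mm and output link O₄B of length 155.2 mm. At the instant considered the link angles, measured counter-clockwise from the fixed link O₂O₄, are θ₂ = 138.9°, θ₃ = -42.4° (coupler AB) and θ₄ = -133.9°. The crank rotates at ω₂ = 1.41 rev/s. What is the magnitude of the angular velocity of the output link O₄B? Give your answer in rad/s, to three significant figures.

0.0714

ω₂ = 8.859 rad/s (from 1.41 rev/s).
Differentiating the loop-closure r₂e^{iθ₂}+r₃e^{iθ₃}=r₁+r₄e^{iθ₄} gives r₂ω₂e^{iθ₂}+r₃ω₃e^{iθ₃}=r₄ω₄e^{iθ₄}.
Eliminating the other unknown: ω₄ = r₂ω₂ sin(θ₂−θ₃) / [r₄ sin(θ₄−θ₃)].
Numerator sine = -0.02269; denominator sine = -0.99966.
Result = 0.0551·8.859·(-0.02269) / (0.1552·(-0.99966)) = +0.071382 rad/s; magnitude 0.071382 rad/s.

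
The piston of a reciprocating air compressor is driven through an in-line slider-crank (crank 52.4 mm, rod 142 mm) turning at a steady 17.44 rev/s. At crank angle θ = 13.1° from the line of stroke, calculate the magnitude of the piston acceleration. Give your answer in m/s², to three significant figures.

823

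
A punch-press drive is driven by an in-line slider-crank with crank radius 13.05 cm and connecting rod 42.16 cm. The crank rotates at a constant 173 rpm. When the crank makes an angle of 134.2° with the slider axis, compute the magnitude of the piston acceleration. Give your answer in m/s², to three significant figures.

29.9

ω = 2π·173/60 = 18.12 rad/s
x(θ) = r cosθ + √(L² − r² sin²θ); with ω constant, a = ω²·d²x/dθ².
d²x/dθ² = −r cosθ − r²(cos2θ)/√u − r⁴ sin²2θ/(4u^{3/2}),  u = L² − r² sin²θ = 0.168994 m².
Substituting r = 0.1305 m, L = 0.4216 m, θ = 134.2°: d²x/dθ² = +0.091094 m.
a = ω²·d²x/dθ² = (18.12)²·(+0.091094) = +29.898 m/s²;  |a| = 29.898 m/s².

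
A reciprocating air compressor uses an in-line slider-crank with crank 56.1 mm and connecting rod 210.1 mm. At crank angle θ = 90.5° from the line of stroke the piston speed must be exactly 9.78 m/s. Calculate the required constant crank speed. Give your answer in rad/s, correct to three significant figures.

175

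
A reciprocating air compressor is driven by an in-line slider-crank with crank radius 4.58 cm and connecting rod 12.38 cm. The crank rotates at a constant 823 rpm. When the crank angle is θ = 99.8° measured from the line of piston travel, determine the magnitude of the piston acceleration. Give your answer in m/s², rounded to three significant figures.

185

ω = 2π·823/60 = 86.18 rad/s
x(θ) = r cosθ + √(L² − r² sin²θ); with ω constant, a = ω²·d²x/dθ².
d²x/dθ² = −r cosθ − r²(cos2θ)/√u − r⁴ sin²2θ/(4u^{3/2}),  u = L² − r² sin²θ = 0.0132896 m².
Substituting r = 0.0458 m, L = 0.1238 m, θ = 99.8°: d²x/dθ² = +0.024856 m.
a = ω²·d²x/dθ² = (86.18)²·(+0.024856) = +184.63 m/s²;  |a| = 184.63 m/s².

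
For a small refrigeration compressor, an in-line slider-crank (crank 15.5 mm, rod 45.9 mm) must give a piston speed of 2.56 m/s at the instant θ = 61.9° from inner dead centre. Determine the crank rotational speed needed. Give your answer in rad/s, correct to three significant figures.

For an in-line slider-crank, |v_piston| = rω|sinθ|·[1 + r cosθ/√(L² − r² sin²θ)].
With r = 0.0155 m, L = 0.0459 m, θ = 61.9°: the bracketed kinematic factor |dx/dθ| = 0.015951 m.
ω = v/|dx/dθ| = 2.56/0.015951 = 160.49 rad/s.

160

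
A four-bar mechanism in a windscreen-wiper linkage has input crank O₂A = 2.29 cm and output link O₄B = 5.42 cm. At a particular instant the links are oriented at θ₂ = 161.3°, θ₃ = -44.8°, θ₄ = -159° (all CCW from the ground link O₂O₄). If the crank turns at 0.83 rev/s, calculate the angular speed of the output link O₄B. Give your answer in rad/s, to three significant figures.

1.06

ω₂ = 5.215 rad/s (from 0.83 rev/s).
Differentiating the loop-closure r₂e^{iθ₂}+r₃e^{iθ₃}=r₁+r₄e^{iθ₄} gives r₂ω₂e^{iθ₂}+r₃ω₃e^{iθ₃}=r₄ω₄e^{iθ₄}.
Eliminating the other unknown: ω₄ = r₂ω₂ sin(θ₂−θ₃) / [r₄ sin(θ₄−θ₃)].
Numerator sine = -0.43994; denominator sine = -0.91212.
Result = 0.0229·5.215·(-0.43994) / (0.0542·(-0.91212)) = +1.0628 rad/s; magnitude 1.0628 rad/s.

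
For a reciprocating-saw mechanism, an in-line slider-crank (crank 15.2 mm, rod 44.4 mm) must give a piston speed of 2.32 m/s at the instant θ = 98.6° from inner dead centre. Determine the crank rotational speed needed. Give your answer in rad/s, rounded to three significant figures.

163

For an in-line slider-crank, |v_piston| = rω|sinθ|·[1 + r cosθ/√(L² − r² sin²θ)].
With r = 0.0152 m, L = 0.0444 m, θ = 98.6°: the bracketed kinematic factor |dx/dθ| = 0.014211 m.
ω = v/|dx/dθ| = 2.32/0.014211 = 163.25 rad/s.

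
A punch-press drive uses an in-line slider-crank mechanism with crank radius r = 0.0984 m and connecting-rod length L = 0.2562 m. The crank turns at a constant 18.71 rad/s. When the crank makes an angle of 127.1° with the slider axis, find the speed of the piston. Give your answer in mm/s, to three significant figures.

ω = 18.71 rad/s
For an in-line slider-crank, x = r cosθ + √(L² − r² sin²θ), so v = −rω sinθ·[1 + r cosθ/√(L² − r² sin²θ)].
With r = 0.0984 m, L = 0.2562 m, θ = 127.1°: √(L² − r² sin²θ) = 0.24388 m.
v = −0.0984·18.71·0.79758·[1 + 0.0984·-0.60321/0.24388] = -1.111 m/s.
|v| = 1.111 m/s = 1111 mm/s.

1110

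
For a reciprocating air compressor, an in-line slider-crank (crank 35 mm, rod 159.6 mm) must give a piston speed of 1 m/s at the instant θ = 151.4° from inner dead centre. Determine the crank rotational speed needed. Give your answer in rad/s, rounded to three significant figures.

74.0

For an in-line slider-crank, |v_piston| = rω|sinθ|·[1 + r cosθ/√(L² − r² sin²θ)].
With r = 0.035 m, L = 0.1596 m, θ = 151.4°: the bracketed kinematic factor |dx/dθ| = 0.01351 m.
ω = v/|dx/dθ| = 1/0.01351 = 74.017 rad/s.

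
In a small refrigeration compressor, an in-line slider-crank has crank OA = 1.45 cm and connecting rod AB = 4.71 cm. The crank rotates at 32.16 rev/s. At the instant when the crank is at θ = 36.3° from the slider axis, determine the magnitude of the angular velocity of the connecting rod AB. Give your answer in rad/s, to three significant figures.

51.0

ω = 202.1 rad/s (converted from 32.16 rev/s).
The rod makes angle φ with the slider axis where L sinφ = r sinθ; differentiating, L cosφ·φ̇ = r ω cosθ.
L cosφ = √(L² − r² sin²θ) = 0.046311 m.
|ω_rod| = r ω |cosθ| / √(L² − r² sin²θ) = 0.0145·202.1·0.80593/0.046311 = 50.989 rad/s.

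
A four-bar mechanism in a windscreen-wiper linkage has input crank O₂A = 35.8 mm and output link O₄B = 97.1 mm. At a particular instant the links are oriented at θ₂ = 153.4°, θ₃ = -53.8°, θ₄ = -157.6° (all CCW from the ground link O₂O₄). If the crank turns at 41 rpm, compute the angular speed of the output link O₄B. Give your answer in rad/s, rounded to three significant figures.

0.745

ω₂ = 4.294 rad/s (from 41 rpm).
Differentiating the loop-closure r₂e^{iθ₂}+r₃e^{iθ₃}=r₁+r₄e^{iθ₄} gives r₂ω₂e^{iθ₂}+r₃ω₃e^{iθ₃}=r₄ω₄e^{iθ₄}.
Eliminating the other unknown: ω₄ = r₂ω₂ sin(θ₂−θ₃) / [r₄ sin(θ₄−θ₃)].
Numerator sine = -0.45710; denominator sine = -0.97113.
Result = 0.0358·4.294·(-0.45710) / (0.0971·(-0.97113)) = +0.74509 rad/s; magnitude 0.74509 rad/s.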